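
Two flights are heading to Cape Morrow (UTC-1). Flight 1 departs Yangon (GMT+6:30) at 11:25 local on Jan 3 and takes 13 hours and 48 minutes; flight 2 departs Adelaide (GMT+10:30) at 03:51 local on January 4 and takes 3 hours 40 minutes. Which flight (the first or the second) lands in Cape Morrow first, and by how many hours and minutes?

the first, by 2 hours 18 minutes

Flight 1 in UTC: 11:25 − 6:30 = 04:55 on Jan 3.
+13 hours and 48 minutes → arrive 18:43 UTC on Jan 3.
Flight 2 in UTC: 03:51 − 10:30 = 17:21 on Jan 3.
+3 hours and 40 minutes → arrive 21:01 UTC on Jan 3.
Flight 1 lands earlier by 2 hours 18 minutes.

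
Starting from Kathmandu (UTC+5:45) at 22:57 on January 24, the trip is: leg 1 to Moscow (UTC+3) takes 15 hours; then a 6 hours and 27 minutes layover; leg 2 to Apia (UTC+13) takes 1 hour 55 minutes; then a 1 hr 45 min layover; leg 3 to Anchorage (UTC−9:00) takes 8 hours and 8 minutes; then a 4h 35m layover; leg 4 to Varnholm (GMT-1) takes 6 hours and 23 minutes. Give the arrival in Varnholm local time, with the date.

Convert departure to UTC: 22:57 − 5:45 = 17:12 UTC on Jan 24.
Add 15 hours leg 1 → 08:12 UTC (Jan 25).
Add 6 hours 27 minutes layover in Moscow → 14:39 UTC.
Add 1 hour and 55 minutes leg 2 → 16:34 UTC.
Add 1 hour and 45 minutes layover in Apia → 18:19 UTC.
Add 8 hours 8 minutes leg 3 → 02:27 UTC (Jan 26).
Add 4 hours 35 minutes layover in Anchorage → 07:02 UTC.
Add 6 hours and 23 minutes leg 4 → 13:25 UTC.
Varnholm is UTC−1:00, so local arrival = 13:25 − 1:00 = 12:25 on Jan 26.

12:25 on Jan 26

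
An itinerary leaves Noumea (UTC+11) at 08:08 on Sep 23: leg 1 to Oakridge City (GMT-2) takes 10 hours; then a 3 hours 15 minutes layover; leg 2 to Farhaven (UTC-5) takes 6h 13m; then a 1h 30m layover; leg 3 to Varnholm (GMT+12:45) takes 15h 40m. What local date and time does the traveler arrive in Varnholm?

Convert departure to UTC: 08:08 − 11:00 = 21:08 UTC on Sep 22.
Add 10 hours leg 1 → 07:08 UTC (Sep 23).
Add 3 hours 15 minutes layover in Oakridge City → 10:23 UTC.
Add 6 hours and 13 minutes leg 2 → 16:36 UTC.
Add 1 hour and 30 minutes layover in Farhaven → 18:06 UTC.
Add 15 hours 40 minutes leg 3 → 09:46 UTC (Sep 24).
Varnholm is UTC+12:45, so local arrival = 09:46 + 12:45 = 22:31 on Sep 24.

22:31 on September 24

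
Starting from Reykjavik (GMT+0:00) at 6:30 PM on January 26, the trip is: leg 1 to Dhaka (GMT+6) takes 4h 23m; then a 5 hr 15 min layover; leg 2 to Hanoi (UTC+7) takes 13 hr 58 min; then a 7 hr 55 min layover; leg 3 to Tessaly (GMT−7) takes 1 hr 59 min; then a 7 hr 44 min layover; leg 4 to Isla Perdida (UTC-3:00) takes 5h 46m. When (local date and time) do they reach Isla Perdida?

Reykjavik is at UTC+0, so departure is already 6:30 PM UTC on Jan 26.
Add 4 hours and 23 minutes leg 1 → 10:53 PM UTC.
Add 5 hours 15 minutes layover in Dhaka → 4:08 AM UTC (Jan 27).
Add 13 hours 58 minutes leg 2 → 6:06 PM UTC.
Add 7 hours and 55 minutes layover in Hanoi → 2:01 AM UTC (Jan 28).
Add 1 hour 59 minutes leg 3 → 4:00 AM UTC.
Add 7 hours 44 minutes layover in Tessaly → 11:44 AM UTC.
Add 5 hours 46 minutes leg 4 → 5:30 PM UTC.
Isla Perdida is UTC−3:00, so local arrival = 5:30 PM − 3:00 = 2:30 PM on Jan 28.

2:30 PM on January 28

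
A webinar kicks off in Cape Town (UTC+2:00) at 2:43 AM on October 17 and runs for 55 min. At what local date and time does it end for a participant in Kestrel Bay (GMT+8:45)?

Convert start to UTC: 2:43 AM − 2:00 = 12:43 AM UTC on Oct 17.
Add 55 minutes duration → 1:38 AM UTC.
Kestrel Bay is UTC+8:45, so local end time = 1:38 AM + 8:45 = 10:23 AM on Oct 17.

10:23 AM on October 17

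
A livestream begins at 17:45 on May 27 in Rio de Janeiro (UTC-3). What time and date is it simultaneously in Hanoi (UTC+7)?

Hanoi is 10:00 ahead of Rio de Janeiro.
Shift by the zone difference: 17:45 + 10:00 = 03:45 on May 28 in Hanoi.

03:45 on May 28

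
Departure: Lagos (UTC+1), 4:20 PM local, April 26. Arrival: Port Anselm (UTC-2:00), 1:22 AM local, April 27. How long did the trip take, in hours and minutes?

12 hours 2 minutes

Departure in UTC: 4:20 PM − 1:00 = 3:20 PM on Apr 26.
Arrival in UTC: 1:22 AM + 2:00 = 3:22 AM on Apr 27.
Elapsed = 3:22 AM − 3:20 PM (+1 day) = 12 hours 2 minutes.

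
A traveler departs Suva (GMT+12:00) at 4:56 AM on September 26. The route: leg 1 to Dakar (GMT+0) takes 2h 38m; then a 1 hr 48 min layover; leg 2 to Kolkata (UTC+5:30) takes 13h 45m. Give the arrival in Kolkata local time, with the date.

Convert departure to UTC: 4:56 AM − 12:00 = 4:56 PM UTC on Sep 25.
Add 2 hours and 38 minutes leg 1 → 7:34 PM UTC.
Add 1 hour and 48 minutes layover in Dakar → 9:22 PM UTC.
Add 13 hours and 45 minutes leg 2 → 11:07 AM UTC (Sep 26).
Kolkata is UTC+5:30, so local arrival = 11:07 AM + 5:30 = 4:37 PM on Sep 26.

4:37 PM on Sep 26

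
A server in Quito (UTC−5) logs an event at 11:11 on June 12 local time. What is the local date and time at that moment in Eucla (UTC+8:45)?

00:56 on June 13

In UTC: 11:11 + 5:00 = 16:11 on Jun 12.
Eucla is UTC+8:45: 16:11 + 8:45 = 00:56 on Jun 13.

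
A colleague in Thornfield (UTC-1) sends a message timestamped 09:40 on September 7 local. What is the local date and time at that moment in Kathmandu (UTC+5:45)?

16:25 on September 7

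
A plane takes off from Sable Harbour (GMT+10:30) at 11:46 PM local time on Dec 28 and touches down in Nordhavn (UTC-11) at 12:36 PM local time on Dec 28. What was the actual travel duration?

10 hours 20 minutes

Nordhavn is 21:30 behind Sable Harbour.
Clock-face elapsed time (ignoring zones) is −11 hours 10 minutes.
Actual elapsed = −11 hours 10 minutes + 21:30 = 10 hours 20 minutes.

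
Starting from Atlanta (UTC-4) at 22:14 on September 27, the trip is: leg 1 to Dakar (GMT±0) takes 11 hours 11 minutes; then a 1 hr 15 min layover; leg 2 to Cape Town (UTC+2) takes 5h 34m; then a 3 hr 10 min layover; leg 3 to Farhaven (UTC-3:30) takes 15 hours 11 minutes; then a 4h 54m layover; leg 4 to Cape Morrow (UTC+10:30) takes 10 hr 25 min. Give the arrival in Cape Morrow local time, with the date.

Convert departure to UTC: 22:14 + 4:00 = 02:14 UTC on Sep 28.
Add 11 hours and 11 minutes leg 1 → 13:25 UTC.
Add 1 hour 15 minutes layover in Dakar → 14:40 UTC.
Add 5 hours 34 minutes leg 2 → 20:14 UTC.
Add 3 hours 10 minutes layover in Cape Town → 23:24 UTC.
Add 15 hours 11 minutes leg 3 → 14:35 UTC (Sep 29).
Add 4 hours 54 minutes layover in Farhaven → 19:29 UTC.
Add 10 hours and 25 minutes leg 4 → 05:54 UTC (Sep 30).
Cape Morrow is UTC+10:30, so local arrival = 05:54 + 10:30 = 16:24 on Sep 30.

16:24 on September 30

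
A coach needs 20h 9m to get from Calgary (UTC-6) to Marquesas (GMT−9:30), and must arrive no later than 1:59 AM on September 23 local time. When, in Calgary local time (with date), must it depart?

9:20 AM on Sep 22

Target arrival in UTC: 1:59 AM + 9:30 = 11:29 AM on Sep 23.
Subtract 20 hours and 9 minutes → departure 3:20 PM UTC on Sep 22.
Calgary is UTC−6:00: 3:20 PM − 6:00 = 9:20 AM on Sep 22.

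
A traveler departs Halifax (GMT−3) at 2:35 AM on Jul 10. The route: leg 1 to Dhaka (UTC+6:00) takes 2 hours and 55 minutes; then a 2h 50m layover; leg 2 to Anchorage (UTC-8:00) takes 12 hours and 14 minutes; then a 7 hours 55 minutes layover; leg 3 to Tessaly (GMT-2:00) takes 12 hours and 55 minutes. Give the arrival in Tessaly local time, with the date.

6:24 PM on July 11

Convert departure to UTC: 2:35 AM + 3:00 = 5:35 AM UTC on Jul 10.
Add 2 hours 55 minutes leg 1 → 8:30 AM UTC.
Add 2 hours and 50 minutes layover in Dhaka → 11:20 AM UTC.
Add 12 hours and 14 minutes leg 2 → 11:34 PM UTC.
Add 7 hours 55 minutes layover in Anchorage → 7:29 AM UTC (Jul 11).
Add 12 hours and 55 minutes leg 3 → 8:24 PM UTC.
Tessaly is UTC−2:00, so local arrival = 8:24 PM − 2:00 = 6:24 PM on Jul 11.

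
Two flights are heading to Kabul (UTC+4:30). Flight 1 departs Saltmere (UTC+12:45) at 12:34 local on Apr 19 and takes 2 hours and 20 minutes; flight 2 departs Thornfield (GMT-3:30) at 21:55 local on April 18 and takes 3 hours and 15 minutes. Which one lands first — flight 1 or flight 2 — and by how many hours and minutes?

Flight 1 in UTC: 12:34 − 12:45 = 23:49 on Apr 18.
+2 hours 20 minutes → arrive 02:09 UTC on Apr 19.
Flight 2 in UTC: 21:55 + 3:30 = 01:25 on Apr 19.
+3 hours and 15 minutes → arrive 04:40 UTC on Apr 19.
Flight 1 lands earlier by 2 hours 31 minutes.

the first, by 2 hours 31 minutes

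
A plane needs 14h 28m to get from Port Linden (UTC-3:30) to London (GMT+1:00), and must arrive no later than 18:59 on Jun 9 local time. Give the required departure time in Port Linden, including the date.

00:01 on June 9

Target arrival in UTC: 18:59 − 1:00 = 17:59 on Jun 9.
Subtract 14 hours and 28 minutes → departure 03:31 UTC on Jun 9.
Port Linden is UTC−3:30: 03:31 − 3:30 = 00:01 on Jun 9.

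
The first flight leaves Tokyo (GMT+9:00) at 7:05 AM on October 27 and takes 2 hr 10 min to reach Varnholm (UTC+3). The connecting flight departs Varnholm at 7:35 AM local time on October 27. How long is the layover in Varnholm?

Convert departure to UTC: 7:05 AM − 9:00 = 10:05 PM UTC on Oct 26.
Add 2 hours and 10 minutes flight time → 12:15 AM UTC (Oct 27).
Varnholm is UTC+3:00, so local arrival = 12:15 AM + 3:00 = 3:15 AM on Oct 27.
Layover = 7:35 AM − 3:15 AM = 4 hours 20 minutes.

4 hours 20 minutes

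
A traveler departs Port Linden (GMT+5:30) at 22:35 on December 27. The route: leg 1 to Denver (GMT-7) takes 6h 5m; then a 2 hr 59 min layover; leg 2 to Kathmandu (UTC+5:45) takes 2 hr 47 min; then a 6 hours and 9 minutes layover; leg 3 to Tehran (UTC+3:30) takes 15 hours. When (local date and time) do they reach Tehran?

Convert departure to UTC: 22:35 − 5:30 = 17:05 UTC on Dec 27.
Add 6 hours 5 minutes leg 1 → 23:10 UTC.
Add 2 hours 59 minutes layover in Denver → 02:09 UTC (Dec 28).
Add 2 hours and 47 minutes leg 2 → 04:56 UTC.
Add 6 hours 9 minutes layover in Kathmandu → 11:05 UTC.
Add 15 hours leg 3 → 02:05 UTC (Dec 29).
Tehran is UTC+3:30, so local arrival = 02:05 + 3:30 = 05:35 on Dec 29.

05:35 on December 29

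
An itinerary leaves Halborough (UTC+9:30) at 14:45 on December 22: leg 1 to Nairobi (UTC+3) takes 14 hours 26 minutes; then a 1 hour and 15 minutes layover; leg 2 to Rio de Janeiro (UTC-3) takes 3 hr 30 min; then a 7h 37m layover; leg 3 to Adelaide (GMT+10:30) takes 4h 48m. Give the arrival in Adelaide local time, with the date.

23:21 on December 23

Convert departure to UTC: 14:45 − 9:30 = 05:15 UTC on Dec 22.
Add 14 hours 26 minutes leg 1 → 19:41 UTC.
Add 1 hour and 15 minutes layover in Nairobi → 20:56 UTC.
Add 3 hours and 30 minutes leg 2 → 00:26 UTC (Dec 23).
Add 7 hours and 37 minutes layover in Rio de Janeiro → 08:03 UTC.
Add 4 hours and 48 minutes leg 3 → 12:51 UTC.
Adelaide is UTC+10:30, so local arrival = 12:51 + 10:30 = 23:21 on Dec 23.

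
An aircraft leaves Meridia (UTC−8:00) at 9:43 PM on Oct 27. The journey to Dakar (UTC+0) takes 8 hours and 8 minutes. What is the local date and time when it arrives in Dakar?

1:51 PM on Oct 28

Convert departure to UTC: 9:43 PM + 8:00 = 5:43 AM UTC on Oct 28.
Add 8 hours and 8 minutes travel time → 1:51 PM UTC.
Dakar is UTC+0, so local arrival is the same: 1:51 PM on Oct 28.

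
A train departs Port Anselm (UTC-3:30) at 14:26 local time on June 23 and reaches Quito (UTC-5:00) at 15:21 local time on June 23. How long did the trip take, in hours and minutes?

Departure in UTC: 14:26 + 3:30 = 17:56 on Jun 23.
Arrival in UTC: 15:21 + 5:00 = 20:21 on Jun 23.
Elapsed = 20:21 − 17:56 = 2 hours 25 minutes.

2 hours 25 minutes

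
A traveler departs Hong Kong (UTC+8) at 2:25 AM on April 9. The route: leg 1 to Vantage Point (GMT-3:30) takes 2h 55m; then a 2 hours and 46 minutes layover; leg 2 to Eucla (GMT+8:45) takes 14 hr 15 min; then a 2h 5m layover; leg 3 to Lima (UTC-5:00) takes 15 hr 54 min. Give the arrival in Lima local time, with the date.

Convert departure to UTC: 2:25 AM − 8:00 = 6:25 PM UTC on Apr 8.
Add 2 hours and 55 minutes leg 1 → 9:20 PM UTC.
Add 2 hours and 46 minutes layover in Vantage Point → 12:06 AM UTC (Apr 9).
Add 14 hours 15 minutes leg 2 → 2:21 PM UTC.
Add 2 hours and 5 minutes layover in Eucla → 4:26 PM UTC.
Add 15 hours and 54 minutes leg 3 → 8:20 AM UTC (Apr 10).
Lima is UTC−5:00, so local arrival = 8:20 AM − 5:00 = 3:20 AM on Apr 10.

3:20 AM on April 10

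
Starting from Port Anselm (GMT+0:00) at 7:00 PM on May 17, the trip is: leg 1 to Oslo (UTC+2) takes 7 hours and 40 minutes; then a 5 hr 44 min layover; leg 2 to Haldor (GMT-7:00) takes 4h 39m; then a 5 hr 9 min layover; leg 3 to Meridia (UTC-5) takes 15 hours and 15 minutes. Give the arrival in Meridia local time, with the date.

Port Anselm is at UTC+0, so departure is already 7:00 PM UTC on May 17.
Add 7 hours 40 minutes leg 1 → 2:40 AM UTC (May 18).
Add 5 hours 44 minutes layover in Oslo → 8:24 AM UTC.
Add 4 hours 39 minutes leg 2 → 1:03 PM UTC.
Add 5 hours 9 minutes layover in Haldor → 6:12 PM UTC.
Add 15 hours and 15 minutes leg 3 → 9:27 AM UTC (May 19).
Meridia is UTC−5:00, so local arrival = 9:27 AM − 5:00 = 4:27 AM on May 19.

4:27 AM on May 19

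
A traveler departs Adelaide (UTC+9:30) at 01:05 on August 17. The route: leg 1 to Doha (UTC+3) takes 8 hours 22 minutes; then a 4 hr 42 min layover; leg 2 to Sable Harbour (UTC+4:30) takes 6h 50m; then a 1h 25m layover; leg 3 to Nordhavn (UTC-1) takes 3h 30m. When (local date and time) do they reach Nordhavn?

Convert departure to UTC: 01:05 − 9:30 = 15:35 UTC on Aug 16.
Add 8 hours and 22 minutes leg 1 → 23:57 UTC.
Add 4 hours 42 minutes layover in Doha → 04:39 UTC (Aug 17).
Add 6 hours 50 minutes leg 2 → 11:29 UTC.
Add 1 hour 25 minutes layover in Sable Harbour → 12:54 UTC.
Add 3 hours and 30 minutes leg 3 → 16:24 UTC.
Nordhavn is UTC−1:00, so local arrival = 16:24 − 1:00 = 15:24 on Aug 17.

15:24 on August 17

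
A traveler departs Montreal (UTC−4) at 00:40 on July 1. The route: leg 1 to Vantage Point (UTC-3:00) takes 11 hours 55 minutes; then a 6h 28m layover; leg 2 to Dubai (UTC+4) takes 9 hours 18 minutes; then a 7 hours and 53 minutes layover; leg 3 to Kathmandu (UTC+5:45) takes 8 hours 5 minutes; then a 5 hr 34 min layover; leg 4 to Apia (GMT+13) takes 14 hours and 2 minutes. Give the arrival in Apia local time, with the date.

Convert departure to UTC: 00:40 + 4:00 = 04:40 UTC on Jul 1.
Add 11 hours 55 minutes leg 1 → 16:35 UTC.
Add 6 hours 28 minutes layover in Vantage Point → 23:03 UTC.
Add 9 hours 18 minutes leg 2 → 08:21 UTC (Jul 2).
Add 7 hours 53 minutes layover in Dubai → 16:14 UTC.
Add 8 hours 5 minutes leg 3 → 00:19 UTC (Jul 3).
Add 5 hours and 34 minutes layover in Kathmandu → 05:53 UTC.
Add 14 hours and 2 minutes leg 4 → 19:55 UTC.
Apia is UTC+13:00, so local arrival = 19:55 + 13:00 = 08:55 on Jul 4.

08:55 on July 4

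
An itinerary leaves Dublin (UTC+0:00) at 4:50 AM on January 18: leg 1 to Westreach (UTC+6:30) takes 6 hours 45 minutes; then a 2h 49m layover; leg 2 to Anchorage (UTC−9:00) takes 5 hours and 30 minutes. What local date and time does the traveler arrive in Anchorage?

10:54 AM on January 18

Dublin is at UTC+0, so departure is already 4:50 AM UTC on Jan 18.
Add 6 hours and 45 minutes leg 1 → 11:35 AM UTC.
Add 2 hours 49 minutes layover in Westreach → 2:24 PM UTC.
Add 5 hours and 30 minutes leg 2 → 7:54 PM UTC.
Anchorage is UTC−9:00, so local arrival = 7:54 PM − 9:00 = 10:54 AM on Jan 18.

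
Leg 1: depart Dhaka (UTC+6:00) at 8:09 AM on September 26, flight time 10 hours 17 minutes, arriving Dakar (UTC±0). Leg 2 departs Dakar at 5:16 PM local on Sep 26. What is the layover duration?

Convert departure to UTC: 8:09 AM − 6:00 = 2:09 AM UTC on Sep 26.
Add 10 hours and 17 minutes flight time → 12:26 PM UTC.
Dakar is UTC+0, so local arrival is the same: 12:26 PM on Sep 26.
Layover = 5:16 PM − 12:26 PM = 4 hours 50 minutes.

4 hours 50 minutes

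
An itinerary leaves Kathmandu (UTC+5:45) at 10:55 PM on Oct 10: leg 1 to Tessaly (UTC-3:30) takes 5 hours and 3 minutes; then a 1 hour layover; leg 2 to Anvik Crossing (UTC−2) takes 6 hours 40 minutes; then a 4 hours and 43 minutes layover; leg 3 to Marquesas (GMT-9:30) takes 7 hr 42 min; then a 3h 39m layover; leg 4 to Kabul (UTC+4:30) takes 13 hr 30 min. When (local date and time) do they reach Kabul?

3:57 PM on October 12

Convert departure to UTC: 10:55 PM − 5:45 = 5:10 PM UTC on Oct 10.
Add 5 hours and 3 minutes leg 1 → 10:13 PM UTC.
Add 1 hour layover in Tessaly → 11:13 PM UTC.
Add 6 hours and 40 minutes leg 2 → 5:53 AM UTC (Oct 11).
Add 4 hours 43 minutes layover in Anvik Crossing → 10:36 AM UTC.
Add 7 hours 42 minutes leg 3 → 6:18 PM UTC.
Add 3 hours and 39 minutes layover in Marquesas → 9:57 PM UTC.
Add 13 hours and 30 minutes leg 4 → 11:27 AM UTC (Oct 12).
Kabul is UTC+4:30, so local arrival = 11:27 AM + 4:30 = 3:57 PM on Oct 12.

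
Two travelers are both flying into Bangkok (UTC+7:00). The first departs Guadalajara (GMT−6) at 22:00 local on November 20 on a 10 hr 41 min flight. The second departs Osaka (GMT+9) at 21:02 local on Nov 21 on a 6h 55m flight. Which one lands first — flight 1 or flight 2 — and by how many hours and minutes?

Flight 1 in UTC: 22:00 + 6:00 = 04:00 on Nov 21.
+10 hours 41 minutes → arrive 14:41 UTC on Nov 21.
Flight 2 in UTC: 21:02 − 9:00 = 12:02 on Nov 21.
+6 hours and 55 minutes → arrive 18:57 UTC on Nov 21.
Flight 1 lands earlier by 4 hours 16 minutes.

the first, by 4 hours 16 minutes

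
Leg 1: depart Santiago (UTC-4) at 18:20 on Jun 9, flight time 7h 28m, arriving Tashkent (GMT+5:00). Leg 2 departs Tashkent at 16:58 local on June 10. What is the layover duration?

6 hours 10 minutes

Convert departure to UTC: 18:20 + 4:00 = 22:20 UTC on Jun 9.
Add 7 hours 28 minutes flight time → 05:48 UTC (Jun 10).
Tashkent is UTC+5:00, so local arrival = 05:48 + 5:00 = 10:48 on Jun 10.
Layover = 16:58 − 10:48 = 6 hours 10 minutes.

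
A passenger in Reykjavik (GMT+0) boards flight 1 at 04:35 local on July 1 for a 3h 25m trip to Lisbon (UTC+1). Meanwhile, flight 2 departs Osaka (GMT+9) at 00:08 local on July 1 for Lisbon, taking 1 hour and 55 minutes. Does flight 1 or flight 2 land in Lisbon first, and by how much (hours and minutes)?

the second, by 14 hours 57 minutes

Flight 1 departs at 04:35 UTC (Jul 1).
+3 hours and 25 minutes → arrive 08:00 UTC on Jul 1.
Flight 2 in UTC: 00:08 − 9:00 = 15:08 on Jun 30.
+1 hour 55 minutes → arrive 17:03 UTC on Jun 30.
Flight 2 lands earlier by 14 hours 57 minutes.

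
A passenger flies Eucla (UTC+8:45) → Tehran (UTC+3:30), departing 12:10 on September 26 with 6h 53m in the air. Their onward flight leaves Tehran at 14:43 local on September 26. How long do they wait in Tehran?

55 minutes

Convert departure to UTC: 12:10 − 8:45 = 03:25 UTC on Sep 26.
Add 6 hours 53 minutes flight time → 10:18 UTC.
Tehran is UTC+3:30, so local arrival = 10:18 + 3:30 = 13:48 on Sep 26.
Layover = 14:43 − 13:48 = 55 minutes.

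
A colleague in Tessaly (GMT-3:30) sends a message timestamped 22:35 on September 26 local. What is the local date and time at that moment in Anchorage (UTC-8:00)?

18:05 on Sep 26

In UTC: 22:35 + 3:30 = 02:05 on Sep 27.
Anchorage is UTC−8:00: 02:05 − 8:00 = 18:05 on Sep 26.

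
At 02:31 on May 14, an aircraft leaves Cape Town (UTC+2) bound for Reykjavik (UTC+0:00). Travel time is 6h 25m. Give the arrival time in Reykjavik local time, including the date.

Convert departure to UTC: 02:31 − 2:00 = 00:31 UTC on May 14.
Add 6 hours 25 minutes travel time → 06:56 UTC.
Reykjavik is UTC+0, so local arrival is the same: 06:56 on May 14.

06:56 on May 14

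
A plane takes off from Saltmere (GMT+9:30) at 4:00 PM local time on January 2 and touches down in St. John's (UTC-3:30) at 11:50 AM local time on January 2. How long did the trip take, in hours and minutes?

St. John's is 13:00 behind Saltmere.
Clock-face elapsed time (ignoring zones) is −4 hours 10 minutes.
Actual elapsed = −4 hours 10 minutes + 13:00 = 8 hours 50 minutes.

8 hours 50 minutes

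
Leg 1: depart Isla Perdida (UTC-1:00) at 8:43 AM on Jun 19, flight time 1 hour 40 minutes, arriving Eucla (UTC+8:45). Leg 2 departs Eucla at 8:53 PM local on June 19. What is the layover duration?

45 minutes

Convert departure to UTC: 8:43 AM + 1:00 = 9:43 AM UTC on Jun 19.
Add 1 hour and 40 minutes flight time → 11:23 AM UTC.
Eucla is UTC+8:45, so local arrival = 11:23 AM + 8:45 = 8:08 PM on Jun 19.
Layover = 8:53 PM − 8:08 PM = 45 minutes.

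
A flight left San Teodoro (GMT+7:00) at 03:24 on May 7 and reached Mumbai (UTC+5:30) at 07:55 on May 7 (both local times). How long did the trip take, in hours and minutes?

6 hours 1 minute

Mumbai is 1:30 behind San Teodoro.
Clock-face elapsed time (ignoring zones) is 4 hours 31 minutes.
Actual elapsed = 4 hours 31 minutes + 1:30 = 6 hours 1 minute.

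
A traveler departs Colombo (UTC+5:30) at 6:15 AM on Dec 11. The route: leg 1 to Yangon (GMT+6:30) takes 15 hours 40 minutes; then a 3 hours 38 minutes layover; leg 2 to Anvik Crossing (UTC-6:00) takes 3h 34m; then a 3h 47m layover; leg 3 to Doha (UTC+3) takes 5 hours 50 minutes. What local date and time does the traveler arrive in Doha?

12:14 PM on December 12

Convert departure to UTC: 6:15 AM − 5:30 = 12:45 AM UTC on Dec 11.
Add 15 hours 40 minutes leg 1 → 4:25 PM UTC.
Add 3 hours 38 minutes layover in Yangon → 8:03 PM UTC.
Add 3 hours 34 minutes leg 2 → 11:37 PM UTC.
Add 3 hours and 47 minutes layover in Anvik Crossing → 3:24 AM UTC (Dec 12).
Add 5 hours 50 minutes leg 3 → 9:14 AM UTC.
Doha is UTC+3:00, so local arrival = 9:14 AM + 3:00 = 12:14 PM on Dec 12.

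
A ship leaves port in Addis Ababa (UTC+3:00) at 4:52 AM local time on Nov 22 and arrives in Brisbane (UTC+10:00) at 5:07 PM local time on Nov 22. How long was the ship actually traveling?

5 hours 15 minutes

Brisbane is 7:00 ahead of Addis Ababa.
Clock-face elapsed time (ignoring zones) is 12 hours 15 minutes.
Actual elapsed = 12 hours 15 minutes − 7:00 = 5 hours 15 minutes.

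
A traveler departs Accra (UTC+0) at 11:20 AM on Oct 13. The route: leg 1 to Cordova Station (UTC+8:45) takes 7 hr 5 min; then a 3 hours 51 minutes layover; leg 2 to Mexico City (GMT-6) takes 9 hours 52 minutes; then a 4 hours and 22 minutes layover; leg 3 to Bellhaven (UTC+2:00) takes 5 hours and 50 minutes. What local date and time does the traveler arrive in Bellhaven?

Accra is at UTC+0, so departure is already 11:20 AM UTC on Oct 13.
Add 7 hours 5 minutes leg 1 → 6:25 PM UTC.
Add 3 hours 51 minutes layover in Cordova Station → 10:16 PM UTC.
Add 9 hours 52 minutes leg 2 → 8:08 AM UTC (Oct 14).
Add 4 hours 22 minutes layover in Mexico City → 12:30 PM UTC.
Add 5 hours 50 minutes leg 3 → 6:20 PM UTC.
Bellhaven is UTC+2:00, so local arrival = 6:20 PM + 2:00 = 8:20 PM on Oct 14.

8:20 PM on October 14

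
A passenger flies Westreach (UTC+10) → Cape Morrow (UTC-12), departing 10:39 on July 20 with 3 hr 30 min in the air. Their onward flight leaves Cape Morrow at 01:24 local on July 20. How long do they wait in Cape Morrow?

9 hours 15 minutes

Convert departure to UTC: 10:39 − 10:00 = 00:39 UTC on Jul 20.
Add 3 hours and 30 minutes flight time → 04:09 UTC.
Cape Morrow is UTC−12:00, so local arrival = 04:09 − 12:00 = 16:09 on Jul 19.
Layover = 01:24 − 16:09 (+1 day) = 9 hours 15 minutes.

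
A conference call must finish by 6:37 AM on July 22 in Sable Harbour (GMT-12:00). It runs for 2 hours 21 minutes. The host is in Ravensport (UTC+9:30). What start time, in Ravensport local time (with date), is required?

Target end time in UTC: 6:37 AM + 12:00 = 6:37 PM on Jul 22.
Subtract 2 hours 21 minutes → start 4:16 PM UTC on Jul 22.
Ravensport is UTC+9:30: 4:16 PM + 9:30 = 1:46 AM on Jul 23.

1:46 AM on July 23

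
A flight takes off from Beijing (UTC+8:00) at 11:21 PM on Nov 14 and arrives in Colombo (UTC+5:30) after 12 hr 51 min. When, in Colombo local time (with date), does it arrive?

9:42 AM on Nov 15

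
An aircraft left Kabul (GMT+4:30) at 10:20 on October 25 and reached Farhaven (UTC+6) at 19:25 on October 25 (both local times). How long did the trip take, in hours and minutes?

Departure in UTC: 10:20 − 4:30 = 05:50 on Oct 25.
Arrival in UTC: 19:25 − 6:00 = 13:25 on Oct 25.
Elapsed = 13:25 − 05:50 = 7 hours 35 minutes.

7 hours 35 minutes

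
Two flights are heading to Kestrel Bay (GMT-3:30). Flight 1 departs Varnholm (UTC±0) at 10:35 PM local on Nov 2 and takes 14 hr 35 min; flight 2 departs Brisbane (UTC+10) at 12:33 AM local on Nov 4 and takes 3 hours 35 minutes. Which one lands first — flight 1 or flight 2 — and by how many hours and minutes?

Flight 1 departs at 10:35 PM UTC (Nov 2).
+14 hours and 35 minutes → arrive 1:10 PM UTC on Nov 3.
Flight 2 in UTC: 12:33 AM − 10:00 = 2:33 PM on Nov 3.
+3 hours 35 minutes → arrive 6:08 PM UTC on Nov 3.
Flight 1 lands earlier by 4 hours 58 minutes.

the first, by 4 hours 58 minutes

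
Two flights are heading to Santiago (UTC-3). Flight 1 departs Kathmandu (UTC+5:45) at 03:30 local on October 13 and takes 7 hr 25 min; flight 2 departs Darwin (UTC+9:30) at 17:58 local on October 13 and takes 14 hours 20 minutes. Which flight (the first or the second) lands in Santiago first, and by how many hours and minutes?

the first, by 17 hours 38 minutes

Flight 1 in UTC: 03:30 − 5:45 = 21:45 on Oct 12.
+7 hours 25 minutes → arrive 05:10 UTC on Oct 13.
Flight 2 in UTC: 17:58 − 9:30 = 08:28 on Oct 13.
+14 hours and 20 minutes → arrive 22:48 UTC on Oct 13.
Flight 1 lands earlier by 17 hours 38 minutes.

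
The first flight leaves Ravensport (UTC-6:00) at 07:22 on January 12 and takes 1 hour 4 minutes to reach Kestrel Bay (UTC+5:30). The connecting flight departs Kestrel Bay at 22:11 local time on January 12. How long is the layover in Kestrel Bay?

2 hours 15 minutes

Convert departure to UTC: 07:22 + 6:00 = 13:22 UTC on Jan 12.
Add 1 hour and 4 minutes flight time → 14:26 UTC.
Kestrel Bay is UTC+5:30, so local arrival = 14:26 + 5:30 = 19:56 on Jan 12.
Layover = 22:11 − 19:56 = 2 hours 15 minutes.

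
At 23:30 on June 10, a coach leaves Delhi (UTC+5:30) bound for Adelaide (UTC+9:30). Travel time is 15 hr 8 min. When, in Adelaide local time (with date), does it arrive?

Convert departure to UTC: 23:30 − 5:30 = 18:00 UTC on Jun 10.
Add 15 hours and 8 minutes travel time → 09:08 UTC (Jun 11).
Adelaide is UTC+9:30, so local arrival = 09:08 + 9:30 = 18:38 on Jun 11.

18:38 on June 11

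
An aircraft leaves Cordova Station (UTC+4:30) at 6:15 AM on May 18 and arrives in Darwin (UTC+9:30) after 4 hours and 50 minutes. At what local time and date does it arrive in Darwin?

4:05 PM on May 18

Convert departure to UTC: 6:15 AM − 4:30 = 1:45 AM UTC on May 18.
Add 4 hours and 50 minutes travel time → 6:35 AM UTC.
Darwin is UTC+9:30, so local arrival = 6:35 AM + 9:30 = 4:05 PM on May 18.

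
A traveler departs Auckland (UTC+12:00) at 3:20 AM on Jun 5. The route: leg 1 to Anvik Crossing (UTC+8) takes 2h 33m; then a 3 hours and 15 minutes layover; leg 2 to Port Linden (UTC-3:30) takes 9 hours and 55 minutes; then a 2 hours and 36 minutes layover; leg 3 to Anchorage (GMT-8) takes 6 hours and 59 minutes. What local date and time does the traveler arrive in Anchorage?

Convert departure to UTC: 3:20 AM − 12:00 = 3:20 PM UTC on Jun 4.
Add 2 hours and 33 minutes leg 1 → 5:53 PM UTC.
Add 3 hours 15 minutes layover in Anvik Crossing → 9:08 PM UTC.
Add 9 hours 55 minutes leg 2 → 7:03 AM UTC (Jun 5).
Add 2 hours 36 minutes layover in Port Linden → 9:39 AM UTC.
Add 6 hours 59 minutes leg 3 → 4:38 PM UTC.
Anchorage is UTC−8:00, so local arrival = 4:38 PM − 8:00 = 8:38 AM on Jun 5.

8:38 AM on Jun 5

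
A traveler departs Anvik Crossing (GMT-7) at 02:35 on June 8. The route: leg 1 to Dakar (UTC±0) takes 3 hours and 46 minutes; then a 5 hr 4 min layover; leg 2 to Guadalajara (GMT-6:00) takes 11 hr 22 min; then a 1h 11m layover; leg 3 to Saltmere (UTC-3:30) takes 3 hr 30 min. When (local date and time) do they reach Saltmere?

Convert departure to UTC: 02:35 + 7:00 = 09:35 UTC on Jun 8.
Add 3 hours and 46 minutes leg 1 → 13:21 UTC.
Add 5 hours 4 minutes layover in Dakar → 18:25 UTC.
Add 11 hours 22 minutes leg 2 → 05:47 UTC (Jun 9).
Add 1 hour 11 minutes layover in Guadalajara → 06:58 UTC.
Add 3 hours and 30 minutes leg 3 → 10:28 UTC.
Saltmere is UTC−3:30, so local arrival = 10:28 − 3:30 = 06:58 on Jun 9.

06:58 on June 9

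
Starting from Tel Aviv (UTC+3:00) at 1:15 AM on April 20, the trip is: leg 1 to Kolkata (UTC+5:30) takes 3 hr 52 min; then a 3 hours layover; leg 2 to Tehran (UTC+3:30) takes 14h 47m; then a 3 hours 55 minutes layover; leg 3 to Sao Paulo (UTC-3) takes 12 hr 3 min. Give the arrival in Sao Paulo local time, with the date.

Convert departure to UTC: 1:15 AM − 3:00 = 10:15 PM UTC on Apr 19.
Add 3 hours and 52 minutes leg 1 → 2:07 AM UTC (Apr 20).
Add 3 hours layover in Kolkata → 5:07 AM UTC.
Add 14 hours 47 minutes leg 2 → 7:54 PM UTC.
Add 3 hours and 55 minutes layover in Tehran → 11:49 PM UTC.
Add 12 hours 3 minutes leg 3 → 11:52 AM UTC (Apr 21).
Sao Paulo is UTC−3:00, so local arrival = 11:52 AM − 3:00 = 8:52 AM on Apr 21.

8:52 AM on April 21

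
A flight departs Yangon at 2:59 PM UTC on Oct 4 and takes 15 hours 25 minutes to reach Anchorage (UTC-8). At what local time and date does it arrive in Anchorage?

Departure is given in UTC: 2:59 PM on Oct 4.
Add 15 hours 25 minutes → 6:24 AM UTC (Oct 5).
Anchorage is UTC−8:00: 6:24 AM − 8:00 = 10:24 PM on Oct 4.

10:24 PM on October 4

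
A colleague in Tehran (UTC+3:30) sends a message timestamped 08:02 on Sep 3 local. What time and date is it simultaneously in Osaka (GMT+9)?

Osaka is 5:30 ahead of Tehran.
Shift by the zone difference: 08:02 + 5:30 = 13:32 on Sep 3 in Osaka.

13:32 on Sep 3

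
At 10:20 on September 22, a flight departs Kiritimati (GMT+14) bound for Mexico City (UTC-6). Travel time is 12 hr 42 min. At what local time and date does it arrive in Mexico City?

03:02 on Sep 22

Convert departure to UTC: 10:20 − 14:00 = 20:20 UTC on Sep 21.
Add 12 hours and 42 minutes travel time → 09:02 UTC (Sep 22).
Mexico City is UTC−6:00, so local arrival = 09:02 − 6:00 = 03:02 on Sep 22.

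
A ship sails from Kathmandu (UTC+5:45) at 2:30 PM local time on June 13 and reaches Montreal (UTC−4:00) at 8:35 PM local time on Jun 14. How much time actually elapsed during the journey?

39 hours 50 minutes

Departure in UTC: 2:30 PM − 5:45 = 8:45 AM on Jun 13.
Arrival in UTC: 8:35 PM + 4:00 = 12:35 AM on Jun 15.
Elapsed = 12:35 AM − 8:45 AM (+2 days) = 39 hours 50 minutes.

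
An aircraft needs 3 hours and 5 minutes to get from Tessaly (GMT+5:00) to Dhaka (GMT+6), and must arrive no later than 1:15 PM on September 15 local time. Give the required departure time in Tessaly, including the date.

9:10 AM on September 15

Target arrival in UTC: 1:15 PM − 6:00 = 7:15 AM on Sep 15.
Subtract 3 hours 5 minutes → departure 4:10 AM UTC on Sep 15.
Tessaly is UTC+5:00: 4:10 AM + 5:00 = 9:10 AM on Sep 15.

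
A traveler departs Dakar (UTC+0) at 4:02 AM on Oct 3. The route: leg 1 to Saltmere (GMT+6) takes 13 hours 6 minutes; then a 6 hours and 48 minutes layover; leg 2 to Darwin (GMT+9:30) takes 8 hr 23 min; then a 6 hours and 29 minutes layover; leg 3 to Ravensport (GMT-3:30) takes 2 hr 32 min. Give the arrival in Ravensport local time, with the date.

Dakar is at UTC+0, so departure is already 4:02 AM UTC on Oct 3.
Add 13 hours 6 minutes leg 1 → 5:08 PM UTC.
Add 6 hours 48 minutes layover in Saltmere → 11:56 PM UTC.
Add 8 hours and 23 minutes leg 2 → 8:19 AM UTC (Oct 4).
Add 6 hours 29 minutes layover in Darwin → 2:48 PM UTC.
Add 2 hours and 32 minutes leg 3 → 5:20 PM UTC.
Ravensport is UTC−3:30, so local arrival = 5:20 PM − 3:30 = 1:50 PM on Oct 4.

1:50 PM on Oct 4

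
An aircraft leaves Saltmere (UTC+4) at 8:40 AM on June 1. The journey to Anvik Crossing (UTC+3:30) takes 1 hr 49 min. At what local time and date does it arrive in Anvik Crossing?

Anvik Crossing is 0:30 behind Saltmere.
After 1 hour and 49 minutes it is 10:29 AM in Saltmere.
Shift by the zone difference: 10:29 AM − 0:30 = 9:59 AM on Jun 1 in Anvik Crossing.

9:59 AM on June 1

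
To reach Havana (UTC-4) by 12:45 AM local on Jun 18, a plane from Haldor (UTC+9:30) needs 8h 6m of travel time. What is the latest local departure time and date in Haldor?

6:09 AM on June 18

Target arrival in UTC: 12:45 AM + 4:00 = 4:45 AM on Jun 18.
Subtract 8 hours 6 minutes → departure 8:39 PM UTC on Jun 17.
Haldor is UTC+9:30: 8:39 PM + 9:30 = 6:09 AM on Jun 18.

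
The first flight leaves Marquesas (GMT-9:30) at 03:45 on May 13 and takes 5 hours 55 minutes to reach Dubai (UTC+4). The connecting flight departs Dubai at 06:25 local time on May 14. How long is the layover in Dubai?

7 hours 15 minutes

Convert departure to UTC: 03:45 + 9:30 = 13:15 UTC on May 13.
Add 5 hours 55 minutes flight time → 19:10 UTC.
Dubai is UTC+4:00, so local arrival = 19:10 + 4:00 = 23:10 on May 13.
Layover = 06:25 − 23:10 (+1 day) = 7 hours 15 minutes.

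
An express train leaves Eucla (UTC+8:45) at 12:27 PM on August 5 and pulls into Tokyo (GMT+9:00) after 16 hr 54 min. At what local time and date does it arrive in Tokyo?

5:36 AM on Aug 6

Convert departure to UTC: 12:27 PM − 8:45 = 3:42 AM UTC on Aug 5.
Add 16 hours 54 minutes travel time → 8:36 PM UTC.
Tokyo is UTC+9:00, so local arrival = 8:36 PM + 9:00 = 5:36 AM on Aug 6.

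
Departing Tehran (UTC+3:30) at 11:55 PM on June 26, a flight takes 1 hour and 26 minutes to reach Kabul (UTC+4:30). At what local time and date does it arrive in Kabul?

2:21 AM on June 27

Convert departure to UTC: 11:55 PM − 3:30 = 8:25 PM UTC on Jun 26.
Add 1 hour 26 minutes travel time → 9:51 PM UTC.
Kabul is UTC+4:30, so local arrival = 9:51 PM + 4:30 = 2:21 AM on Jun 27.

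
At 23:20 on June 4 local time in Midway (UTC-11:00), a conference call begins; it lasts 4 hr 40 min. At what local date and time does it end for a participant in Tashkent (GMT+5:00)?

20:00 on June 5

Convert start to UTC: 23:20 + 11:00 = 10:20 UTC on Jun 5.
Add 4 hours 40 minutes duration → 15:00 UTC.
Tashkent is UTC+5:00, so local end time = 15:00 + 5:00 = 20:00 on Jun 5.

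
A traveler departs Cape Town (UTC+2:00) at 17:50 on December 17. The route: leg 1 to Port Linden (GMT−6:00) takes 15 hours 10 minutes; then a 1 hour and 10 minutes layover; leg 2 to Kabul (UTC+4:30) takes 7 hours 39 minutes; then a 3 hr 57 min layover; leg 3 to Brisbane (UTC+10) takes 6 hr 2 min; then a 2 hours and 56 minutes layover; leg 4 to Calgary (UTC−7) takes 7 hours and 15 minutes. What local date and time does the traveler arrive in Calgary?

Convert departure to UTC: 17:50 − 2:00 = 15:50 UTC on Dec 17.
Add 15 hours 10 minutes leg 1 → 07:00 UTC (Dec 18).
Add 1 hour 10 minutes layover in Port Linden → 08:10 UTC.
Add 7 hours and 39 minutes leg 2 → 15:49 UTC.
Add 3 hours 57 minutes layover in Kabul → 19:46 UTC.
Add 6 hours and 2 minutes leg 3 → 01:48 UTC (Dec 19).
Add 2 hours 56 minutes layover in Brisbane → 04:44 UTC.
Add 7 hours 15 minutes leg 4 → 11:59 UTC.
Calgary is UTC−7:00, so local arrival = 11:59 − 7:00 = 04:59 on Dec 19.

04:59 on December 19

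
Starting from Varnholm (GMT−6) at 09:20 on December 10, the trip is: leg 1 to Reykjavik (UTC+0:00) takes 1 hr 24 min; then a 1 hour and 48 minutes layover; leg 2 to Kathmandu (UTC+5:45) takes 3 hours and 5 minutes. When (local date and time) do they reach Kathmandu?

03:22 on December 11

Convert departure to UTC: 09:20 + 6:00 = 15:20 UTC on Dec 10.
Add 1 hour and 24 minutes leg 1 → 16:44 UTC.
Add 1 hour and 48 minutes layover in Reykjavik → 18:32 UTC.
Add 3 hours 5 minutes leg 2 → 21:37 UTC.
Kathmandu is UTC+5:45, so local arrival = 21:37 + 5:45 = 03:22 on Dec 11.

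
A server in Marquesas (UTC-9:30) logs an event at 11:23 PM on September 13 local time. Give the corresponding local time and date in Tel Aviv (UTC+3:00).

11:53 AM on September 14

In UTC: 11:23 PM + 9:30 = 8:53 AM on Sep 14.
Tel Aviv is UTC+3:00: 8:53 AM + 3:00 = 11:53 AM on Sep 14.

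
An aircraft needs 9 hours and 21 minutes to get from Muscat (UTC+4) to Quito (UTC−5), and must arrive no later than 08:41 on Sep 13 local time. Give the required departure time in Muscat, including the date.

08:20 on September 13

Target arrival in UTC: 08:41 + 5:00 = 13:41 on Sep 13.
Subtract 9 hours and 21 minutes → departure 04:20 UTC on Sep 13.
Muscat is UTC+4:00: 04:20 + 4:00 = 08:20 on Sep 13.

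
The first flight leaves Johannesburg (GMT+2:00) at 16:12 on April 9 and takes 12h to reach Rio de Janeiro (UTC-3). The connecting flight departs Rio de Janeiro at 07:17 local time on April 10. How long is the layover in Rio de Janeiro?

Convert departure to UTC: 16:12 − 2:00 = 14:12 UTC on Apr 9.
Add 12 hours flight time → 02:12 UTC (Apr 10).
Rio de Janeiro is UTC−3:00, so local arrival = 02:12 − 3:00 = 23:12 on Apr 9.
Layover = 07:17 − 23:12 (+1 day) = 8 hours 5 minutes.

8 hours 5 minutes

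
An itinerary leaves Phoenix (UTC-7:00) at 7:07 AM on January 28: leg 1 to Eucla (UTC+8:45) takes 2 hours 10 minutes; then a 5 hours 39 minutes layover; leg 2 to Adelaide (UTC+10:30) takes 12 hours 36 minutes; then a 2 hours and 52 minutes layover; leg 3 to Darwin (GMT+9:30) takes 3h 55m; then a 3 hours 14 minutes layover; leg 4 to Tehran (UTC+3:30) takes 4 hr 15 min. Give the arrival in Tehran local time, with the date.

4:18 AM on Jan 30

Convert departure to UTC: 7:07 AM + 7:00 = 2:07 PM UTC on Jan 28.
Add 2 hours 10 minutes leg 1 → 4:17 PM UTC.
Add 5 hours and 39 minutes layover in Eucla → 9:56 PM UTC.
Add 12 hours 36 minutes leg 2 → 10:32 AM UTC (Jan 29).
Add 2 hours 52 minutes layover in Adelaide → 1:24 PM UTC.
Add 3 hours 55 minutes leg 3 → 5:19 PM UTC.
Add 3 hours and 14 minutes layover in Darwin → 8:33 PM UTC.
Add 4 hours 15 minutes leg 4 → 12:48 AM UTC (Jan 30).
Tehran is UTC+3:30, so local arrival = 12:48 AM + 3:30 = 4:18 AM on Jan 30.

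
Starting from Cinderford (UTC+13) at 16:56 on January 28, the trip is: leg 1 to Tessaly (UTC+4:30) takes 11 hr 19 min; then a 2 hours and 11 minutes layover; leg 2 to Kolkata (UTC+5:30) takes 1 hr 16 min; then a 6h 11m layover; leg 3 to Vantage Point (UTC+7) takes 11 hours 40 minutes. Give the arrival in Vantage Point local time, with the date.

Convert departure to UTC: 16:56 − 13:00 = 03:56 UTC on Jan 28.
Add 11 hours and 19 minutes leg 1 → 15:15 UTC.
Add 2 hours 11 minutes layover in Tessaly → 17:26 UTC.
Add 1 hour 16 minutes leg 2 → 18:42 UTC.
Add 6 hours and 11 minutes layover in Kolkata → 00:53 UTC (Jan 29).
Add 11 hours 40 minutes leg 3 → 12:33 UTC.
Vantage Point is UTC+7:00, so local arrival = 12:33 + 7:00 = 19:33 on Jan 29.

19:33 on Jan 29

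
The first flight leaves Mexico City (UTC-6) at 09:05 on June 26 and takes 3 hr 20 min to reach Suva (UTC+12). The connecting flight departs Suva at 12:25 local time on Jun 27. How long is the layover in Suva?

Convert departure to UTC: 09:05 + 6:00 = 15:05 UTC on Jun 26.
Add 3 hours and 20 minutes flight time → 18:25 UTC.
Suva is UTC+12:00, so local arrival = 18:25 + 12:00 = 06:25 on Jun 27.
Layover = 12:25 − 06:25 = 6 hours.

6 hours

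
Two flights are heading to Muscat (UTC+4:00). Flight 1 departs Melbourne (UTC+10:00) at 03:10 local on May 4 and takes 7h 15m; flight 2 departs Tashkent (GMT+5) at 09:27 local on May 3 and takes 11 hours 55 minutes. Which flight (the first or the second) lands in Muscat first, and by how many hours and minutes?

Flight 1 in UTC: 03:10 − 10:00 = 17:10 on May 3.
+7 hours and 15 minutes → arrive 00:25 UTC on May 4.
Flight 2 in UTC: 09:27 − 5:00 = 04:27 on May 3.
+11 hours and 55 minutes → arrive 16:22 UTC on May 3.
Flight 2 lands earlier by 8 hours 3 minutes.

the second, by 8 hours 3 minutes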